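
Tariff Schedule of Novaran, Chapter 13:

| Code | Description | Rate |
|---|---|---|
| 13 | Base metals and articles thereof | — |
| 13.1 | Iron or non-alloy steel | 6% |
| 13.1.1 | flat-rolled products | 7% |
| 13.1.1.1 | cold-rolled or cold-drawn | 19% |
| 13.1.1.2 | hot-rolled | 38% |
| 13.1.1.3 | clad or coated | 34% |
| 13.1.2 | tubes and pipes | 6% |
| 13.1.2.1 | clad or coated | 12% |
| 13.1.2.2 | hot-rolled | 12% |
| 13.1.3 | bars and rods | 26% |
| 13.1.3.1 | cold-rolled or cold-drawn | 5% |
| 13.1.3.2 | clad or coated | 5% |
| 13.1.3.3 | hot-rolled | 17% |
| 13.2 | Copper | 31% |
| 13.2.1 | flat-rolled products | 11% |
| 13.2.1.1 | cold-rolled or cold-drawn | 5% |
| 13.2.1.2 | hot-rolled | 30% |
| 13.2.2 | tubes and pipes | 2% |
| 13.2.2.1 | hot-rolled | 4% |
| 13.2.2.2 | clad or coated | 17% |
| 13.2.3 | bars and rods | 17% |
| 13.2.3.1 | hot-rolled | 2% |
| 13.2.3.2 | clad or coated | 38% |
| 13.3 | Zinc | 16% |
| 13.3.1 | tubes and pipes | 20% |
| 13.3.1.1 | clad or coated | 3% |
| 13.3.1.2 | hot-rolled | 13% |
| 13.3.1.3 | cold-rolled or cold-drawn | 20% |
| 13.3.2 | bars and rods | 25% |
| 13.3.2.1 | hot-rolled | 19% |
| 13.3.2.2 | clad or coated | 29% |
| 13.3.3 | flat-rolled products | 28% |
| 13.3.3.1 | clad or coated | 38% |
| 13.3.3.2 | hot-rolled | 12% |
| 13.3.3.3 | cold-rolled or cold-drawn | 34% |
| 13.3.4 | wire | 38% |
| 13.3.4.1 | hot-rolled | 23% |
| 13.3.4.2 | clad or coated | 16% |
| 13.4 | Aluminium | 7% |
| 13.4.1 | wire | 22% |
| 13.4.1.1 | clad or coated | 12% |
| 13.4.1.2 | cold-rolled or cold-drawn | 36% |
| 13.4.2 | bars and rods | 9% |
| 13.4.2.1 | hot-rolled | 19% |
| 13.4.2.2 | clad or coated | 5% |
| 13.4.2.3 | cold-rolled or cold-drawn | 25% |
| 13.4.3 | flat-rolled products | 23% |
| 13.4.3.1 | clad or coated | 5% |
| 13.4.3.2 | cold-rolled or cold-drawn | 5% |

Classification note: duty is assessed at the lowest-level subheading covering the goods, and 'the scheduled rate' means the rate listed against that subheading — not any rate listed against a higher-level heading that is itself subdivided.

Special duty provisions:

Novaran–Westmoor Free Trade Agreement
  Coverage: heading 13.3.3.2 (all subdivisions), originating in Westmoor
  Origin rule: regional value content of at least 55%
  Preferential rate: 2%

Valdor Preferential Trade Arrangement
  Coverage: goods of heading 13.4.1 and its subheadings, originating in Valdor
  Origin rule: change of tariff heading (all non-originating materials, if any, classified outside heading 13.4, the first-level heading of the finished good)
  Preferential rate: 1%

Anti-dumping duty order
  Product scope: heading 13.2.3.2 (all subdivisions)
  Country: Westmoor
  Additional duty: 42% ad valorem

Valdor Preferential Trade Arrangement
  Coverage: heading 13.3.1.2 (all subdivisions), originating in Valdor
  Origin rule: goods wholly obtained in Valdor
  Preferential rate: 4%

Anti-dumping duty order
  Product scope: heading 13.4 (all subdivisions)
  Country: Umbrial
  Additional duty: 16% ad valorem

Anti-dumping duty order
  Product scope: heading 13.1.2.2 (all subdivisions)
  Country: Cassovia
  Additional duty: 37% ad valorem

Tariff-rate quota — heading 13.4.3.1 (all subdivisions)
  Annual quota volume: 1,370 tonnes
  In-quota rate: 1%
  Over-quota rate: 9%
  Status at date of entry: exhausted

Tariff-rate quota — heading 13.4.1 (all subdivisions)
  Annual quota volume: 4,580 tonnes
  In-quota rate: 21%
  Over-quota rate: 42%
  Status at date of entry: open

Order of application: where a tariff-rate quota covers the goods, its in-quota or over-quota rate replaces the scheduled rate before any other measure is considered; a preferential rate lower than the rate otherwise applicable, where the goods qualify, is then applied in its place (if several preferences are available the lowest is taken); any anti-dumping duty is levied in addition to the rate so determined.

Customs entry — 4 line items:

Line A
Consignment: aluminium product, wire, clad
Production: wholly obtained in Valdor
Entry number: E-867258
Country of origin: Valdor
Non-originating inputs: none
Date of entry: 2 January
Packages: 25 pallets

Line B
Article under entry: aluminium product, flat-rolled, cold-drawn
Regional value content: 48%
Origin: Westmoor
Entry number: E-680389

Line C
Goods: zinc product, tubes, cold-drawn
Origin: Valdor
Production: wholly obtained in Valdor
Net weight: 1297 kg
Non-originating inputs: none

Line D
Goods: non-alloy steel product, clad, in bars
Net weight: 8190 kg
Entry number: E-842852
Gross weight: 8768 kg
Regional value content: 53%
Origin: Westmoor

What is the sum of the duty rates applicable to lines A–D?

31%

Line A: aluminium → 13.4; wire → 13.4.1; clad → 13.4.1.1. Scheduled 12%. quota on 13.4.1 open → in-quota 21%; Valdor agreement on 13.4.1: CTH met → 1% available; Valdor agreement on 13.3.1.2: 13.4.1.1 not covered; preferential 1%. → 1%.
Line B: aluminium → 13.4; flat-rolled → 13.4.3; cold-drawn → 13.4.3.2. Scheduled 5%. Westmoor agreement on 13.3.3.2: 13.4.3.2 not covered. → 5%.
Line C: zinc → 13.3; tubes → 13.3.1; cold-drawn → 13.3.1.3. Scheduled 20%. Valdor agreement on 13.4.1: 13.3.1.3 not covered; Valdor agreement on 13.3.1.2: 13.3.1.3 not covered. → 20%.
Line D: non-alloy steel → 13.1; in bars → 13.1.3; clad → 13.1.3.2. Scheduled 5%. Westmoor agreement on 13.3.3.2: 13.1.3.2 not covered. → 5%.
Sum: 1% + 5% + 20% + 5% = 31%.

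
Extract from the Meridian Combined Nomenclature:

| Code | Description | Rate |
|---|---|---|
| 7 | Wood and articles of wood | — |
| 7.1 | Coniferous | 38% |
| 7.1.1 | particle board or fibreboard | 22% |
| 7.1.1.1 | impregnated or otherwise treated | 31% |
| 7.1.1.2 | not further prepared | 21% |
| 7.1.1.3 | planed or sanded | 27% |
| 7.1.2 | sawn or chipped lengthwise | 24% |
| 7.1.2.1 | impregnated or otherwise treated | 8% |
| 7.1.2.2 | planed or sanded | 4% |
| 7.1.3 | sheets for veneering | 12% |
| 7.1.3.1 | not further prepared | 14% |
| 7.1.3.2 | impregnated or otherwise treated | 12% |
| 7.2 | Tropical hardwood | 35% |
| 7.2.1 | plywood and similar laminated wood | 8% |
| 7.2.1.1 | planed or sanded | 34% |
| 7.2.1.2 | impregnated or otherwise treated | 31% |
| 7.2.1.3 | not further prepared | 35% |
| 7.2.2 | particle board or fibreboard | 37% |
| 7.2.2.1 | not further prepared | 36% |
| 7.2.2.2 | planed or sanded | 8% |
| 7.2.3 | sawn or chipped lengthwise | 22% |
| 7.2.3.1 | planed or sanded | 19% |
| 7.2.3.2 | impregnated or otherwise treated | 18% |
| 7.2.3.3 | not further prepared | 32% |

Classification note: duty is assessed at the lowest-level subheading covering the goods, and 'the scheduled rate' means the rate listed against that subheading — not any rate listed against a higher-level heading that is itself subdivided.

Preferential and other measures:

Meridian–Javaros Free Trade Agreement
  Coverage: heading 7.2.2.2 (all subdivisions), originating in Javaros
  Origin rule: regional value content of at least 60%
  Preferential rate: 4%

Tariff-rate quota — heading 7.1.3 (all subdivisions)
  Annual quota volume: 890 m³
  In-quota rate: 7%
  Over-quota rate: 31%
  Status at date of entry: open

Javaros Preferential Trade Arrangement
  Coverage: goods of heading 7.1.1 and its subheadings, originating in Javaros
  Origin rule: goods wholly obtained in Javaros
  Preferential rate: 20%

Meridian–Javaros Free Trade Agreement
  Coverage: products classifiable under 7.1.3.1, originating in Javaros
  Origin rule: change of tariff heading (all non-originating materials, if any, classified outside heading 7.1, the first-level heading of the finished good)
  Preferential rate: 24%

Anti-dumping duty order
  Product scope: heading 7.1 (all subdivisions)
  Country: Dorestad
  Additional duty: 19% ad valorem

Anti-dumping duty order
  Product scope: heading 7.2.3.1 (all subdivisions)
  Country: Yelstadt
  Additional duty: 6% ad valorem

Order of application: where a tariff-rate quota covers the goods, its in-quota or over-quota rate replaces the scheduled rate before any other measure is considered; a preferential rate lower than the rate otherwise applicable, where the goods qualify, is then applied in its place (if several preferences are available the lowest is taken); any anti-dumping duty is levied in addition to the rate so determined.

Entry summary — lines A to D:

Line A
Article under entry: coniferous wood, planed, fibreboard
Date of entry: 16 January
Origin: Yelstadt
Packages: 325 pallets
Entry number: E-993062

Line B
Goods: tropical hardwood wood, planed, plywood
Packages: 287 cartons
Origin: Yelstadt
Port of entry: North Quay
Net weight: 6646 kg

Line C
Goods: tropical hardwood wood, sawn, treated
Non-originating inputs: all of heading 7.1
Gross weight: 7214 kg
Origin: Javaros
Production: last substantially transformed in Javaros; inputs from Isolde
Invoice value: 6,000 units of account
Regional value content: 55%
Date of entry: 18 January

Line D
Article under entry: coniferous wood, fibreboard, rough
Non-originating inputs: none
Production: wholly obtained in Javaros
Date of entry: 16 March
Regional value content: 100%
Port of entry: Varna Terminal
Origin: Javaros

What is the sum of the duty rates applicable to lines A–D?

Line A: coniferous → 7.1; fibreboard → 7.1.1; planed → 7.1.1.3. Scheduled 27%. No special measure applies. → 27%.
Line B: tropical hardwood → 7.2; plywood → 7.2.1; planed → 7.2.1.1. Scheduled 34%. No special measure applies. → 34%.
Line C: tropical hardwood → 7.2; sawn → 7.2.3; treated → 7.2.3.2. Scheduled 18%. Javaros agreement on 7.2.2.2: 7.2.3.2 not covered; Javaros agreement on 7.1.1: 7.2.3.2 not covered; Javaros agreement on 7.1.3.1: 7.2.3.2 not covered. → 18%.
Line D: coniferous → 7.1; fibreboard → 7.1.1; rough → 7.1.1.2. Scheduled 21%. Javaros agreement on 7.2.2.2: 7.1.1.2 not covered; Javaros agreement on 7.1.1: wholly obtained → 20% available; Javaros agreement on 7.1.3.1: 7.1.1.2 not covered; preferential 20%. → 20%.
Sum: 27% + 34% + 18% + 20% = 99%.

99%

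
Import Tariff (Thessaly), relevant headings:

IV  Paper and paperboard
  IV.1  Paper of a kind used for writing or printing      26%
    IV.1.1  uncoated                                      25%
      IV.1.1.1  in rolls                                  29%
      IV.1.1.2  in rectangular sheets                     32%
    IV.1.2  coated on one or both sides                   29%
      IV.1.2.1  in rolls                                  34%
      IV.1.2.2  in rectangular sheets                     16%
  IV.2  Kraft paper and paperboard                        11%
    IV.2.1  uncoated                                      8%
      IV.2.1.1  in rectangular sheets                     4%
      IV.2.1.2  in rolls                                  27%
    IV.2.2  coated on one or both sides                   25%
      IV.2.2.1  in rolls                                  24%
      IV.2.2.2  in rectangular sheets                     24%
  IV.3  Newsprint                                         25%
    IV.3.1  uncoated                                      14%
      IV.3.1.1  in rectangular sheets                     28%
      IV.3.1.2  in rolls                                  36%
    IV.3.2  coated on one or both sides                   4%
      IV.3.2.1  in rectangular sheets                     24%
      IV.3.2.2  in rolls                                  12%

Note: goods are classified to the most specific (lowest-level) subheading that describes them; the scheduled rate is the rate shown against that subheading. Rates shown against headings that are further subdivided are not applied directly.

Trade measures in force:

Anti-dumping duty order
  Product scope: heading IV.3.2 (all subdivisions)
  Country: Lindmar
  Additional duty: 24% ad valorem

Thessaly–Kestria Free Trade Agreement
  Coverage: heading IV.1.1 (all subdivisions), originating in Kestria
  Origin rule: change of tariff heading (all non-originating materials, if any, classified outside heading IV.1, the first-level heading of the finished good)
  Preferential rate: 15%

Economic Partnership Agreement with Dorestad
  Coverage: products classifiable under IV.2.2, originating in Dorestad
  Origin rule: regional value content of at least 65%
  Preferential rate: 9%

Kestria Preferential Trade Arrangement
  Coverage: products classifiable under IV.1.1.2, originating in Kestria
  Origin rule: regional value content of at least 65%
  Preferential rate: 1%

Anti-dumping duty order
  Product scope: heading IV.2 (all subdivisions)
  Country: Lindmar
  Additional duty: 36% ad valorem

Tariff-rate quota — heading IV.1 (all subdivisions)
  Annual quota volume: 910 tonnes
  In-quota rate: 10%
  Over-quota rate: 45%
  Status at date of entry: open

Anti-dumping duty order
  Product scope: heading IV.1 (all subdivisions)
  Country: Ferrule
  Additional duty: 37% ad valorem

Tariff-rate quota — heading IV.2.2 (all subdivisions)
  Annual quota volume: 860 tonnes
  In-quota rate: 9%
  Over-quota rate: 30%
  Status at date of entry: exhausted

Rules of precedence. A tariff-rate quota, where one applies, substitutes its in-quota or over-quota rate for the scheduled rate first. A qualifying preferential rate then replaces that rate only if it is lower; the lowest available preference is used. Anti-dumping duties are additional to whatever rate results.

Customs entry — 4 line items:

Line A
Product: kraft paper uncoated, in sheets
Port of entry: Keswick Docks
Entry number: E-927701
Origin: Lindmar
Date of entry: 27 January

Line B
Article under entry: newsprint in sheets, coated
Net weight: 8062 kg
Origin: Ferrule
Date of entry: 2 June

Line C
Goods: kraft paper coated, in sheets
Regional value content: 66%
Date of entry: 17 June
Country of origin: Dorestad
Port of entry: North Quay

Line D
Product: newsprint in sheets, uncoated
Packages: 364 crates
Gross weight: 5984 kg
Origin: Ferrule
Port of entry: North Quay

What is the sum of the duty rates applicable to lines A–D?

101%

Line A: kraft paper → IV.2; uncoated → IV.2.1; in sheets → IV.2.1.1. Scheduled 4%. anti-dumping (Lindmar, IV.2): +36%; total 4% + 36% = 40%. → 40%.
Line B: newsprint → IV.3; coated → IV.3.2; in sheets → IV.3.2.1. Scheduled 24%. No special measure applies. → 24%.
Line C: kraft paper → IV.2; coated → IV.2.2; in sheets → IV.2.2.2. Scheduled 24%. quota on IV.2.2 exhausted → over-quota 30%; Dorestad agreement on IV.2.2: RVC ≥ 65% → 9% available; preferential 9%. → 9%.
Line D: newsprint → IV.3; uncoated → IV.3.1; in sheets → IV.3.1.1. Scheduled 28%. No special measure applies. → 28%.
Sum: 40% + 24% + 9% + 28% = 101%.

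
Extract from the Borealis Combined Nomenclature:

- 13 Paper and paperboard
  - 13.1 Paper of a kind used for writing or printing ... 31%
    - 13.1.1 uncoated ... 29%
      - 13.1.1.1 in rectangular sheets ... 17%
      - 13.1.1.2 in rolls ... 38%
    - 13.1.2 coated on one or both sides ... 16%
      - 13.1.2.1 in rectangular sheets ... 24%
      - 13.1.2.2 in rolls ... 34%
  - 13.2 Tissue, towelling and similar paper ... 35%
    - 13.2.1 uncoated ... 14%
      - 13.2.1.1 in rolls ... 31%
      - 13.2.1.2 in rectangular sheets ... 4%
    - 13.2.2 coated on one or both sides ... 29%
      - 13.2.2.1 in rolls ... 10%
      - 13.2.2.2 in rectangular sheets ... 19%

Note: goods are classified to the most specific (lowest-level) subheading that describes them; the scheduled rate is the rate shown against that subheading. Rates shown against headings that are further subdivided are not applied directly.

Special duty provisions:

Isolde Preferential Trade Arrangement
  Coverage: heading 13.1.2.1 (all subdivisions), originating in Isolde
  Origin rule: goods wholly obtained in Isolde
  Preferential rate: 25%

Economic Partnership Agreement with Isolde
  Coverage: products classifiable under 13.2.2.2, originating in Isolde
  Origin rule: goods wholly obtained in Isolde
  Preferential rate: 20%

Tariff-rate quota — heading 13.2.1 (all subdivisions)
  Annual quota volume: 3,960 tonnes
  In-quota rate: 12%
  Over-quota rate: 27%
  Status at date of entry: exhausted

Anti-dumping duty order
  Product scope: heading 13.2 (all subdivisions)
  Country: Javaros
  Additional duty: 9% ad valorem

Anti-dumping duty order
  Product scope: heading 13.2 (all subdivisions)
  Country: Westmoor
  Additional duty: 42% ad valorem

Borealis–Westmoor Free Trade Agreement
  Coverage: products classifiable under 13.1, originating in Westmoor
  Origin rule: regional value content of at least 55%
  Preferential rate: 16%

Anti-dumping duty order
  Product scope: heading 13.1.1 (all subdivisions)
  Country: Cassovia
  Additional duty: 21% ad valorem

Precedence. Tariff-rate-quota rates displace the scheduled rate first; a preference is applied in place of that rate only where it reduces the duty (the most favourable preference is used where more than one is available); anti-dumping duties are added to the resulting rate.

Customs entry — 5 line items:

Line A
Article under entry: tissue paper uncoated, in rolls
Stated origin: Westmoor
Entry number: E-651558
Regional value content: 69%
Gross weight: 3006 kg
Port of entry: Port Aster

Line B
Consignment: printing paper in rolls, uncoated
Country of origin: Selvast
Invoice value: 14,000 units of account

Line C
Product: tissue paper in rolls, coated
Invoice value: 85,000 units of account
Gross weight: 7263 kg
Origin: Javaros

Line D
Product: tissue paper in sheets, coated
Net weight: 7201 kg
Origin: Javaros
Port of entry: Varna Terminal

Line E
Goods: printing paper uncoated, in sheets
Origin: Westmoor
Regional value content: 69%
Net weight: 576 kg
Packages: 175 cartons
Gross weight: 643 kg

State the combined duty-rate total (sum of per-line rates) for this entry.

170%

Line A: tissue paper → 13.2; uncoated → 13.2.1; in rolls → 13.2.1.1. Scheduled 31%. quota on 13.2.1 exhausted → over-quota 27%; Westmoor agreement on 13.1: 13.2.1.1 not covered; anti-dumping (Westmoor, 13.2): +42%; total 27% + 42% = 69%. → 69%.
Line B: printing paper → 13.1; uncoated → 13.1.1; in rolls → 13.1.1.2. Scheduled 38%. No special measure applies. → 38%.
Line C: tissue paper → 13.2; coated → 13.2.2; in rolls → 13.2.2.1. Scheduled 10%. anti-dumping (Javaros, 13.2): +9%; total 10% + 9% = 19%. → 19%.
Line D: tissue paper → 13.2; coated → 13.2.2; in sheets → 13.2.2.2. Scheduled 19%. anti-dumping (Javaros, 13.2): +9%; total 19% + 9% = 28%. → 28%.
Line E: printing paper → 13.1; uncoated → 13.1.1; in sheets → 13.1.1.1. Scheduled 17%. Westmoor agreement on 13.1: RVC ≥ 55% → 16% available; preferential 16%. → 16%.
Sum: 69% + 38% + 19% + 28% + 16% = 170%.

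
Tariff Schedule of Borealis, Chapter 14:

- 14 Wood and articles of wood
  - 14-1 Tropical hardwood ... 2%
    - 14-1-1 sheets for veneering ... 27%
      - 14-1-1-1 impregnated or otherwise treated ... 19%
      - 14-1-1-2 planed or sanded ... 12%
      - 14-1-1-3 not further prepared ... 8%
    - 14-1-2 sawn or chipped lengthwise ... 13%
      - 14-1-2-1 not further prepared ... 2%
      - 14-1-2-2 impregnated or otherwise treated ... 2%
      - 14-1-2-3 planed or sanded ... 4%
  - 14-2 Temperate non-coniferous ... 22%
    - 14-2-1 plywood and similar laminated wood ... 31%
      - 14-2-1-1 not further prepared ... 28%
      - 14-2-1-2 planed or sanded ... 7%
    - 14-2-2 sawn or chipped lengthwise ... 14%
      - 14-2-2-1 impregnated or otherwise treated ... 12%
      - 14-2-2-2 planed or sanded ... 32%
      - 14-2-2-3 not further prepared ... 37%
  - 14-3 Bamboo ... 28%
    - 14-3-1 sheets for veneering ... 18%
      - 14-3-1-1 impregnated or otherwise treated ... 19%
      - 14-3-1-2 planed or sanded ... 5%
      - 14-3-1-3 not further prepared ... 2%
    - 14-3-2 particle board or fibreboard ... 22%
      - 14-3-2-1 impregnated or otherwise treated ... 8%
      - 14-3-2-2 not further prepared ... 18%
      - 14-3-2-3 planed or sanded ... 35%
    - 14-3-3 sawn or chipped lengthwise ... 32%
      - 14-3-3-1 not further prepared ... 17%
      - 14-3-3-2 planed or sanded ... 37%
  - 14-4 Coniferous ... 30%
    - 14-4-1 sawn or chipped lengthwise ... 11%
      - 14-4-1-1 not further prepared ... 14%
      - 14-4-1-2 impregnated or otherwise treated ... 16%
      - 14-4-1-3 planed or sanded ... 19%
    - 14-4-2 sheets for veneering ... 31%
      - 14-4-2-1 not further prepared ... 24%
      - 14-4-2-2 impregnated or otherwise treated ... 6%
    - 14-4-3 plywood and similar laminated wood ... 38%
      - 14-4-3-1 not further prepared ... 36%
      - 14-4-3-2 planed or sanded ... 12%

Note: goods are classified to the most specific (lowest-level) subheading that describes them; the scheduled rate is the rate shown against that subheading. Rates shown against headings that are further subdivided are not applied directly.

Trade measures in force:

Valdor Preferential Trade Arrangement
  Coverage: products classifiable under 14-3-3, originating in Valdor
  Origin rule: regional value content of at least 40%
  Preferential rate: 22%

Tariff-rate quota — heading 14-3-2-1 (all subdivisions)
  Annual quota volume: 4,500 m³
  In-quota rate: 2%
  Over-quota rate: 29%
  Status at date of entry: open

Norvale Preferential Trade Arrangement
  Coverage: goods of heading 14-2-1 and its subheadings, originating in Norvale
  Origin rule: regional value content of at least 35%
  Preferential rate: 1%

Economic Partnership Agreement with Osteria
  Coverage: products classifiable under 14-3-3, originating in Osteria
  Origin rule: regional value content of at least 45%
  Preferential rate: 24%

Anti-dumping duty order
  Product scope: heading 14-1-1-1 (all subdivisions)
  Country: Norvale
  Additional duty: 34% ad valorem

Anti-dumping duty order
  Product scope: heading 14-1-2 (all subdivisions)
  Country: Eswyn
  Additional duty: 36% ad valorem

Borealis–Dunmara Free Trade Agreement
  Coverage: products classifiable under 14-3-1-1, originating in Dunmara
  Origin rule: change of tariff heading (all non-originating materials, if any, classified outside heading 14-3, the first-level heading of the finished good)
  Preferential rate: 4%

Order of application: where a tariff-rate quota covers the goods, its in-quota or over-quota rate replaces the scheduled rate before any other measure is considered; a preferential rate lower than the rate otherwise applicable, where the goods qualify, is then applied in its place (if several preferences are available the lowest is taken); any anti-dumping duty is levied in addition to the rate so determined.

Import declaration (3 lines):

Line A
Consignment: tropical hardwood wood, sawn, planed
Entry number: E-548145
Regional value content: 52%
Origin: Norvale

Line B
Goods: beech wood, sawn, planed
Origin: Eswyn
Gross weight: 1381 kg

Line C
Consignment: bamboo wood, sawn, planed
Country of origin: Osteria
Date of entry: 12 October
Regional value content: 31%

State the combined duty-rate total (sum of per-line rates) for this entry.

73%

Line A: tropical hardwood → 14-1; sawn → 14-1-2; planed → 14-1-2-3. Scheduled 4%. Norvale agreement on 14-2-1: 14-1-2-3 not covered. → 4%.
Line B: beech → 14-2; sawn → 14-2-2; planed → 14-2-2-2. Scheduled 32%. No special measure applies. → 32%.
Line C: bamboo → 14-3; sawn → 14-3-3; planed → 14-3-3-2. Scheduled 37%. Osteria agreement on 14-3-3: RVC < 45%. → 37%.
Sum: 4% + 32% + 37% = 73%.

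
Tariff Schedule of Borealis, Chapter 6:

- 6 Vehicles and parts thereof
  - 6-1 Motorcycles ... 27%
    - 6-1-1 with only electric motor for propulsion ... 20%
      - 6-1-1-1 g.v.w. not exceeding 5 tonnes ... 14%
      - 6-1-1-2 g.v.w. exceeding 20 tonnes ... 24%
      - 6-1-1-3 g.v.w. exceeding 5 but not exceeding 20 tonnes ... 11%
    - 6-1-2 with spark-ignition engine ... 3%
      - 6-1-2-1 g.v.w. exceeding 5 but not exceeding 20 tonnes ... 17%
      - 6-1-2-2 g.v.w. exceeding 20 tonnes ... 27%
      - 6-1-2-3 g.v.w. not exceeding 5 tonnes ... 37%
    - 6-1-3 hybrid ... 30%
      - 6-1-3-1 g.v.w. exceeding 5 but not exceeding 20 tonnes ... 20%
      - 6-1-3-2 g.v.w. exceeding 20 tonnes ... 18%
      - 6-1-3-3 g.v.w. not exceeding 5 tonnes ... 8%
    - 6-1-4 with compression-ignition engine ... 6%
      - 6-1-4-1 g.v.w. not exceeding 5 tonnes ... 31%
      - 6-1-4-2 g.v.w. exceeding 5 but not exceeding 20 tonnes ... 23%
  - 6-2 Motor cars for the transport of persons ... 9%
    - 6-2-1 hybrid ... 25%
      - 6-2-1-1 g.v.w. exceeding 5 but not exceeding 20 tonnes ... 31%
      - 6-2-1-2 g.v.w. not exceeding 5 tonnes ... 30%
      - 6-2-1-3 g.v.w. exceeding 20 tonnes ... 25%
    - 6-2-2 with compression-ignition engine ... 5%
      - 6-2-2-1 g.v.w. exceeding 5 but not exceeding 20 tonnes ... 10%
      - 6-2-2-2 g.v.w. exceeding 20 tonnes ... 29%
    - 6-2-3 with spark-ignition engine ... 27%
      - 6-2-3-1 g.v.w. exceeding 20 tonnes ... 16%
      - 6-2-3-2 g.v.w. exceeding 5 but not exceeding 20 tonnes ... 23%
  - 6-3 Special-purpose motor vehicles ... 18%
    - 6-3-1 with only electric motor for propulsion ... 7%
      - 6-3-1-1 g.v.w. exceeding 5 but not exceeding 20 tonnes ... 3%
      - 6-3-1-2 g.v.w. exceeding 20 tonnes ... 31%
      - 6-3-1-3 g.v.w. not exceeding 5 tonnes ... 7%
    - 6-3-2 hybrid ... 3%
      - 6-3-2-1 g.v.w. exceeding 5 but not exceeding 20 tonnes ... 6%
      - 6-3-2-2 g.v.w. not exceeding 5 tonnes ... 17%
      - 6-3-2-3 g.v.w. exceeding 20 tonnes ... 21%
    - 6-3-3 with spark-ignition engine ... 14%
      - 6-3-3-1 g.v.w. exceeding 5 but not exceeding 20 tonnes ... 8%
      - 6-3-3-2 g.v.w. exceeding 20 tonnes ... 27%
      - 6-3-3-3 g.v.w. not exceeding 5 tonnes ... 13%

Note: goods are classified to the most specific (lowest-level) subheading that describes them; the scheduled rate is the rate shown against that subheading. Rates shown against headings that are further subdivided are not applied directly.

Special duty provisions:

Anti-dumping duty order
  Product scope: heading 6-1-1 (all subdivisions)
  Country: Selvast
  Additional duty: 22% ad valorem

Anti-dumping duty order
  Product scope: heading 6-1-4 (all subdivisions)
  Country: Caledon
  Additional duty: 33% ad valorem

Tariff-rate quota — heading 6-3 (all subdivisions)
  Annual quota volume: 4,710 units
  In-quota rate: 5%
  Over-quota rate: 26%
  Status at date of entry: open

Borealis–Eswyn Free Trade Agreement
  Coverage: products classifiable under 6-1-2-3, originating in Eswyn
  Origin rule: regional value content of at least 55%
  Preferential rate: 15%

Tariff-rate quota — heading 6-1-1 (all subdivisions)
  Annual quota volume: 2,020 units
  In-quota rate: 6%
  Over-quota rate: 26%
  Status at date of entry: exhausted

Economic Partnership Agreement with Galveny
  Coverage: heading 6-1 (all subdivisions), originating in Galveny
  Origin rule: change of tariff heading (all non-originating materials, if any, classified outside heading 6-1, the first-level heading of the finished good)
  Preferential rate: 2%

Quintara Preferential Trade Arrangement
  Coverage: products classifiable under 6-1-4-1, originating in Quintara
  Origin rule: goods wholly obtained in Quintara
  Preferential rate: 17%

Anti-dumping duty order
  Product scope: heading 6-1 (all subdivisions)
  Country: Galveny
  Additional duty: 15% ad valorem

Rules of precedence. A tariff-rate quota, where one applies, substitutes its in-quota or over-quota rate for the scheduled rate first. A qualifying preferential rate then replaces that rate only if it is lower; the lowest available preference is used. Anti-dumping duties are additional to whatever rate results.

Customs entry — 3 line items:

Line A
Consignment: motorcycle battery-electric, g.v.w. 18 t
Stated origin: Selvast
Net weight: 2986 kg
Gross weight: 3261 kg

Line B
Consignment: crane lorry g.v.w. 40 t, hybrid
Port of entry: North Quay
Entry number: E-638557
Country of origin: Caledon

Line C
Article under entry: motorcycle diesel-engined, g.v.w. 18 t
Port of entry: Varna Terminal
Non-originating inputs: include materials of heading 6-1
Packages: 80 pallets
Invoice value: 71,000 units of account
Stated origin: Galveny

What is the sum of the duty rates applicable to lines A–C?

Line A: motorcycle → 6-1; battery-electric → 6-1-1; g.v.w. 18 t → 6-1-1-3. Scheduled 11%. quota on 6-1-1 exhausted → over-quota 26%; anti-dumping (Selvast, 6-1-1): +22%; total 26% + 22% = 48%. → 48%.
Line B: crane lorry → 6-3; hybrid → 6-3-2; g.v.w. 40 t → 6-3-2-3. Scheduled 21%. quota on 6-3 open → in-quota 5%. → 5%.
Line C: motorcycle → 6-1; diesel-engined → 6-1-4; g.v.w. 18 t → 6-1-4-2. Scheduled 23%. Galveny agreement on 6-1: CTH not met; anti-dumping (Galveny, 6-1): +15%; total 23% + 15% = 38%. → 38%.
Sum: 48% + 5% + 38% = 91%.

91%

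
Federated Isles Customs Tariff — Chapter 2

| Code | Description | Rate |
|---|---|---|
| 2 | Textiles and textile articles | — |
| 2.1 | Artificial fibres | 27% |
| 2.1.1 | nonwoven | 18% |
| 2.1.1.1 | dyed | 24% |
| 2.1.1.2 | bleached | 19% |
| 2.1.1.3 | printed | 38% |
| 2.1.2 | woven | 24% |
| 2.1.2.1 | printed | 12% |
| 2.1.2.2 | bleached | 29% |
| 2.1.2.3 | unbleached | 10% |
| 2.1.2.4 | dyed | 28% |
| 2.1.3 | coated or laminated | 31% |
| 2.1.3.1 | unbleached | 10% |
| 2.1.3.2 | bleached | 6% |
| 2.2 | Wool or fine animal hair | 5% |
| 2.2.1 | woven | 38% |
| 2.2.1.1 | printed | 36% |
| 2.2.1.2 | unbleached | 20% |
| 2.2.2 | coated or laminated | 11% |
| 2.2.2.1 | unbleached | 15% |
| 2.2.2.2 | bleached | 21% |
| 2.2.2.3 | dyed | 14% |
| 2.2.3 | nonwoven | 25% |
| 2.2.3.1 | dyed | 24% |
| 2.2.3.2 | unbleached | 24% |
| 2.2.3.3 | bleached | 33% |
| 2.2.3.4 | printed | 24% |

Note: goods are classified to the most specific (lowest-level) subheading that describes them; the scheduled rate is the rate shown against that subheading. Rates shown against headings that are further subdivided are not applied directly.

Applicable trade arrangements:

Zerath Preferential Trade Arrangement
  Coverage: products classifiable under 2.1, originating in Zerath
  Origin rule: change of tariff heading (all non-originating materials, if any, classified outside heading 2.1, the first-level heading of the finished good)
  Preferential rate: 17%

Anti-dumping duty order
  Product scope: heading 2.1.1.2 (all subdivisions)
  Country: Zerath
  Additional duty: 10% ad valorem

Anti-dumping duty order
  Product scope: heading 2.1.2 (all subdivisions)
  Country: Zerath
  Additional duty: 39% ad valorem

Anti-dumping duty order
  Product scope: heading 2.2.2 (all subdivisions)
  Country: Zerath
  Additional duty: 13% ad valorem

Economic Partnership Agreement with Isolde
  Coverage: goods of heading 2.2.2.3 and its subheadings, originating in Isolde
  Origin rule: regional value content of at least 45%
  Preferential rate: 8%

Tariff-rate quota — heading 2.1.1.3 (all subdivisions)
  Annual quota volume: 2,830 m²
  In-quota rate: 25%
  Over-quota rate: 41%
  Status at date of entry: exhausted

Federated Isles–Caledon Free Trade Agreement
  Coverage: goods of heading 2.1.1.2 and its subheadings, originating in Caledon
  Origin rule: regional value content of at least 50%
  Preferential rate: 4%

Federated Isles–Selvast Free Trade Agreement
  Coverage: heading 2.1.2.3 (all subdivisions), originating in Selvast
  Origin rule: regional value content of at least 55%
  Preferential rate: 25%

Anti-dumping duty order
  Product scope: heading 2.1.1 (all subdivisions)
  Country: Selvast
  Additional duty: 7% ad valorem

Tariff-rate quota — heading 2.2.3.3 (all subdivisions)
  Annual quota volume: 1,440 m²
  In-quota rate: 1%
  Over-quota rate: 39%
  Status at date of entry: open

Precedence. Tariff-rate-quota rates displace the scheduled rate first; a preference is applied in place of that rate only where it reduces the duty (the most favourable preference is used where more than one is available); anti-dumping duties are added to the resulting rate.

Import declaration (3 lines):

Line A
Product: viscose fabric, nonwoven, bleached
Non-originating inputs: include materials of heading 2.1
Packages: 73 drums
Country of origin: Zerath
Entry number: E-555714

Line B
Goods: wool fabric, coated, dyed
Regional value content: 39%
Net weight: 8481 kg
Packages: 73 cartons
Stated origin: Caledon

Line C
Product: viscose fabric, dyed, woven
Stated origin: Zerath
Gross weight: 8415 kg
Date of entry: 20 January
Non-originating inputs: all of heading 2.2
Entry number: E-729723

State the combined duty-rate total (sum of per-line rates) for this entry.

Line A: viscose → 2.1; nonwoven → 2.1.1; bleached → 2.1.1.2. Scheduled 19%. Zerath agreement on 2.1: CTH not met; anti-dumping (Zerath, 2.1.1.2): +10%; total 19% + 10% = 29%. → 29%.
Line B: wool → 2.2; coated → 2.2.2; dyed → 2.2.2.3. Scheduled 14%. Caledon agreement on 2.1.1.2: 2.2.2.3 not covered. → 14%.
Line C: viscose → 2.1; woven → 2.1.2; dyed → 2.1.2.4. Scheduled 28%. Zerath agreement on 2.1: CTH met → 17% available; preferential 17%; anti-dumping (Zerath, 2.1.2): +39%; total 17% + 39% = 56%. → 56%.
Sum: 29% + 14% + 56% = 99%.

99%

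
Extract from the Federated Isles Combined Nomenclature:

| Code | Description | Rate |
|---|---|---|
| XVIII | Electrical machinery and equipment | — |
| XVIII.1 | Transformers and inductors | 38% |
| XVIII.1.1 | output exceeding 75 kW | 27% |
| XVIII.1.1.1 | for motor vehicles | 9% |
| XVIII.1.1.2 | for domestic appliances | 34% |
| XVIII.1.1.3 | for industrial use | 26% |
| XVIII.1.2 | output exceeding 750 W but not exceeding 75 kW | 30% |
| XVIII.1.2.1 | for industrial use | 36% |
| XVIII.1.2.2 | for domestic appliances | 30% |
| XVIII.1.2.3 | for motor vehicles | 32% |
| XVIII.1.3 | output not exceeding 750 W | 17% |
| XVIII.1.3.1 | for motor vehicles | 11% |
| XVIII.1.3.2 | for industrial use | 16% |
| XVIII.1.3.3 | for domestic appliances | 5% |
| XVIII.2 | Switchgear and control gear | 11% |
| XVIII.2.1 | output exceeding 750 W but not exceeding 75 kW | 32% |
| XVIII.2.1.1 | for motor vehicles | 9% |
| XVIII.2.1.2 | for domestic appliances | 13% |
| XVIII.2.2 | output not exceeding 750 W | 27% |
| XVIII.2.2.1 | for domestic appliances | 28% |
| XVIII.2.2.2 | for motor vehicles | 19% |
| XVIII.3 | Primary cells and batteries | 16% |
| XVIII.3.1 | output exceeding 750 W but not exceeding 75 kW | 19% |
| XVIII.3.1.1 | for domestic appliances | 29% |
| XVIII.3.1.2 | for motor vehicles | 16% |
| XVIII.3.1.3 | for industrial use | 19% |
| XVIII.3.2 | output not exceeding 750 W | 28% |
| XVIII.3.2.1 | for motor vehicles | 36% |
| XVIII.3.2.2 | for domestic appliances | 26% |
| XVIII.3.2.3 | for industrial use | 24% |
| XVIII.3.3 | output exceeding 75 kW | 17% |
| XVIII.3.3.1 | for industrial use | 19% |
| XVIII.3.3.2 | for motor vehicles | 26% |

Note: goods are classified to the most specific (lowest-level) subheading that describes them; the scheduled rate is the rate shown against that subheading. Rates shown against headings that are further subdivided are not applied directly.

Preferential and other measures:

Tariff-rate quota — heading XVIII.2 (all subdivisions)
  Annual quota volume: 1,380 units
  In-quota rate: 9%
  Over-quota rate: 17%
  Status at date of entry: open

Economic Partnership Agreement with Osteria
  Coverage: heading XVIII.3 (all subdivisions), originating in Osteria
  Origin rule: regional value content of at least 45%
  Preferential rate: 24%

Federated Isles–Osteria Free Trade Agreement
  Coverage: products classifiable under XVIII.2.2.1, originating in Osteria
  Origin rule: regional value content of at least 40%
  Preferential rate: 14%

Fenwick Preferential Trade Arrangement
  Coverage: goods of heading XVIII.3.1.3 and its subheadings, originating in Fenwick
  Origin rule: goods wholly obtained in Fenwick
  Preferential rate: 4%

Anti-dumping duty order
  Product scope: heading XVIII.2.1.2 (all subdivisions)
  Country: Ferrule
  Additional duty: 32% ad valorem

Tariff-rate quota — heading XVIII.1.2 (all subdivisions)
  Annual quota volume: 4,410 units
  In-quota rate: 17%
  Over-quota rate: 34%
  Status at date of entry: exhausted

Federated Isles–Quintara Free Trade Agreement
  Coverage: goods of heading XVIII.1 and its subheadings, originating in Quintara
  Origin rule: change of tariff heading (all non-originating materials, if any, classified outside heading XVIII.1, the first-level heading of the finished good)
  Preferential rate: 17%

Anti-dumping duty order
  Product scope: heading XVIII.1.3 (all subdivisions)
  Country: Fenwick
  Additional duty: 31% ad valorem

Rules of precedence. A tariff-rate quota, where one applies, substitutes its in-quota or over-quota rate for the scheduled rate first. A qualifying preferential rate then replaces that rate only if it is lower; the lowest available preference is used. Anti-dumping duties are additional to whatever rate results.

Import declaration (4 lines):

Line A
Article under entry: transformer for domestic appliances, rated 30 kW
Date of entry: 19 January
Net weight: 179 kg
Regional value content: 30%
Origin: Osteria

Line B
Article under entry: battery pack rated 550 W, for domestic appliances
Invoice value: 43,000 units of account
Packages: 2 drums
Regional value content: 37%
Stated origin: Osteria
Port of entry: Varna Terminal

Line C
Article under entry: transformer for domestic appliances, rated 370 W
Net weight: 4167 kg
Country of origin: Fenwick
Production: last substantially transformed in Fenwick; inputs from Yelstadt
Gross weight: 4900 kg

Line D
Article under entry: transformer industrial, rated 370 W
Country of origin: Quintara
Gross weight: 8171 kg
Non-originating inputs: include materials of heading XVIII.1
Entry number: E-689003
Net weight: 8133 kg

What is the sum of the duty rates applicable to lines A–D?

112%

Line A: transformer → XVIII.1; rated 30 kW → XVIII.1.2; for domestic appliances → XVIII.1.2.2. Scheduled 30%. quota on XVIII.1.2 exhausted → over-quota 34%; Osteria agreement on XVIII.3: XVIII.1.2.2 not covered; Osteria agreement on XVIII.2.2.1: XVIII.1.2.2 not covered. → 34%.
Line B: battery pack → XVIII.3; rated 550 W → XVIII.3.2; for domestic appliances → XVIII.3.2.2. Scheduled 26%. Osteria agreement on XVIII.3: RVC < 45%; Osteria agreement on XVIII.2.2.1: XVIII.3.2.2 not covered. → 26%.
Line C: transformer → XVIII.1; rated 370 W → XVIII.1.3; for domestic appliances → XVIII.1.3.3. Scheduled 5%. Fenwick agreement on XVIII.3.1.3: XVIII.1.3.3 not covered; anti-dumping (Fenwick, XVIII.1.3): +31%; total 5% + 31% = 36%. → 36%.
Line D: transformer → XVIII.1; rated 370 W → XVIII.1.3; industrial → XVIII.1.3.2. Scheduled 16%. Quintara agreement on XVIII.1: CTH not met. → 16%.
Sum: 34% + 26% + 36% + 16% = 112%.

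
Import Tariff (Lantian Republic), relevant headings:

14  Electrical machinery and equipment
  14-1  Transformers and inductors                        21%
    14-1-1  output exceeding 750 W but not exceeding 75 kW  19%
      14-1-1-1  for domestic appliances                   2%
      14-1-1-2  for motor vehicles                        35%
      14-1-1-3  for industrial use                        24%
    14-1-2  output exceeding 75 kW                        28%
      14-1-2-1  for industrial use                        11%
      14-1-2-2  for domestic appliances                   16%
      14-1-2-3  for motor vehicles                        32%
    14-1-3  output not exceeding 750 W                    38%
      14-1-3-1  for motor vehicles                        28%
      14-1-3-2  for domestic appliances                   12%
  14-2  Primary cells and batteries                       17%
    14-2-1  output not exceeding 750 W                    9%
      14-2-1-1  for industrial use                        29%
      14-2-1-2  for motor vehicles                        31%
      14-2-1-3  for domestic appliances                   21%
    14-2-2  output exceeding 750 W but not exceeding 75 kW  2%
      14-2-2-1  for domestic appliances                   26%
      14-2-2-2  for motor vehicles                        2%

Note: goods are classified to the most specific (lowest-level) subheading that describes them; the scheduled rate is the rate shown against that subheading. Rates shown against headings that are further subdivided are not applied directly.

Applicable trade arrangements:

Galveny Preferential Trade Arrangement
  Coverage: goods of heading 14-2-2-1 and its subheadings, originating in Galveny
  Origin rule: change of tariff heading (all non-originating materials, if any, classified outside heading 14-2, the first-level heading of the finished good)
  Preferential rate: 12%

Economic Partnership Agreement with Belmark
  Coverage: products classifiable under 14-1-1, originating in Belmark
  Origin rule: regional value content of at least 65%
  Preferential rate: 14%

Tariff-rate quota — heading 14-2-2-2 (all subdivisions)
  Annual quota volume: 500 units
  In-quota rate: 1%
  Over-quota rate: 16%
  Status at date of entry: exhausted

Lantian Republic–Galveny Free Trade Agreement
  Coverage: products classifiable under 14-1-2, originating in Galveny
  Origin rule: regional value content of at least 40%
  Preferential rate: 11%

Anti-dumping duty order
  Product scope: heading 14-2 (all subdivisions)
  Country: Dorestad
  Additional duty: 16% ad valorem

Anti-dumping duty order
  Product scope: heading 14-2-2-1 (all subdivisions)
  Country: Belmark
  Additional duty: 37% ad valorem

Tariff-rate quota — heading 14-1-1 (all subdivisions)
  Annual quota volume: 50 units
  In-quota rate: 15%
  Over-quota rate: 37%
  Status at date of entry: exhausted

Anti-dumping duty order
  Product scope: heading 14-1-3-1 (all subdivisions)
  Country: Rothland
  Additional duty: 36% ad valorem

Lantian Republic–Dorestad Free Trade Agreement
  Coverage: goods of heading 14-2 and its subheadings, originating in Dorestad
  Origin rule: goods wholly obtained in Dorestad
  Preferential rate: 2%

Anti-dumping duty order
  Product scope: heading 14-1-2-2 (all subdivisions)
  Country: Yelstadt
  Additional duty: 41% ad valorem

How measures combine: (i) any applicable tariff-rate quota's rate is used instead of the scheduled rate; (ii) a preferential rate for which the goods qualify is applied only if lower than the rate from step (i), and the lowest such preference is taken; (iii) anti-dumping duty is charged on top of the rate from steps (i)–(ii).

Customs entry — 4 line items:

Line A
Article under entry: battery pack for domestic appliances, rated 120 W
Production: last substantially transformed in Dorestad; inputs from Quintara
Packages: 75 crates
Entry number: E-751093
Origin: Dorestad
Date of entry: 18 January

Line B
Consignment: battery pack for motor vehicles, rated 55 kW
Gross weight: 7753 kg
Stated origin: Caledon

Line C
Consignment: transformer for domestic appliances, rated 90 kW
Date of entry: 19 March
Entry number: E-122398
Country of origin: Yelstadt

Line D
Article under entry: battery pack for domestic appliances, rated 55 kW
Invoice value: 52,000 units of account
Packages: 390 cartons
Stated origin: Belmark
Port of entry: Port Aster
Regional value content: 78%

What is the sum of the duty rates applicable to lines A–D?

Line A: battery pack → 14-2; rated 120 W → 14-2-1; for domestic appliances → 14-2-1-3. Scheduled 21%. Dorestad agreement on 14-2: not wholly obtained; anti-dumping (Dorestad, 14-2): +16%; total 21% + 16% = 37%. → 37%.
Line B: battery pack → 14-2; rated 55 kW → 14-2-2; for motor vehicles → 14-2-2-2. Scheduled 2%. quota on 14-2-2-2 exhausted → over-quota 16%. → 16%.
Line C: transformer → 14-1; rated 90 kW → 14-1-2; for domestic appliances → 14-1-2-2. Scheduled 16%. anti-dumping (Yelstadt, 14-1-2-2): +41%; total 16% + 41% = 57%. → 57%.
Line D: battery pack → 14-2; rated 55 kW → 14-2-2; for domestic appliances → 14-2-2-1. Scheduled 26%. Belmark agreement on 14-1-1: 14-2-2-1 not covered; anti-dumping (Belmark, 14-2-2-1): +37%; total 26% + 37% = 63%. → 63%.
Sum: 37% + 16% + 57% + 63% = 173%.

173%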